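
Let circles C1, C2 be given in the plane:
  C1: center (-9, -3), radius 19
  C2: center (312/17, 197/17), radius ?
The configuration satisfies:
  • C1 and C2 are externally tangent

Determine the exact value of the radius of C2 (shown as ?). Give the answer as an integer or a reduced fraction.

12

1. [ext C1·C2]  r_C2² + 38r_C2 − 600 = 0  ⇒  r_C2 = 12 (r>0 drops 1)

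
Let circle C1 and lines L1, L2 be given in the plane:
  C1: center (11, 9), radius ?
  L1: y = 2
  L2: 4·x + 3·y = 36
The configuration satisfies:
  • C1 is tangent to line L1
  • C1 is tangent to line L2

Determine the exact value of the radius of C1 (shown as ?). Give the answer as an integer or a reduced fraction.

1. [C1‖L1]  r_C1² − 49 = 0  ⇒  r_C1 = 7 (r>0 drops 1)
2. [C1‖L2]  r_C1² − 49 = 0  ⇒  r_C1 = 7 (r>0 drops 1)

7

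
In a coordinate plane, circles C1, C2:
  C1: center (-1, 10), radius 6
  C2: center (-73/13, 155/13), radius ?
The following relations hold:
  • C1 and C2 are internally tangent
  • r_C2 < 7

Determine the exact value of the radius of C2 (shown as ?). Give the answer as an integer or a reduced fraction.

1

1. [int C1,C2]  r_C2² − 12r_C2 + 11 = 0  ⇒  r_C2 = 1 or 11
2. given r_C2 < 7: keep 1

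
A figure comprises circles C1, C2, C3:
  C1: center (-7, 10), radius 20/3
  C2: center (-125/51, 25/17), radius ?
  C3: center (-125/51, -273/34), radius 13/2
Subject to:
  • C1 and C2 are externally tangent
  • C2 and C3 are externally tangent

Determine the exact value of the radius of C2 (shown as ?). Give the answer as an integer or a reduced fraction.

1. [ext C1·C2]  r_C2² + (40/3)r_C2 − 49 = 0  ⇒  r_C2 = 3 (r>0 drops 1)
2. [ext C2·C3]  r_C2² + 13r_C2 − 48 = 0  ⇒  r_C2 = 3 (r>0 drops 1)

3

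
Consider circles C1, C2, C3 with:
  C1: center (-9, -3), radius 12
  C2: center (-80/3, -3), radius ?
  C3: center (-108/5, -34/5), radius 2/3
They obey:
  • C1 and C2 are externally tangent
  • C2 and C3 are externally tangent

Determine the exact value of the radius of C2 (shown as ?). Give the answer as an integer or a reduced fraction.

1. [ext C1·C2]  r_C2² + 24r_C2 − 1513/9 = 0  ⇒  r_C2 = 17/3 (r>0 drops 1)
2. [ext C2·C3]  r_C2² + (4/3)r_C2 − 119/3 = 0  ⇒  r_C2 = 17/3 (r>0 drops 1)

17/3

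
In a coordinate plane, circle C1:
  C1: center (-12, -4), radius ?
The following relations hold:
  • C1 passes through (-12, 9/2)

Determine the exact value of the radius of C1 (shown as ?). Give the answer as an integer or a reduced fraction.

17/2

1. [C1∋P]  r_C1² − 289/4 = 0  ⇒  r_C1 = 17/2 (r>0 drops 1)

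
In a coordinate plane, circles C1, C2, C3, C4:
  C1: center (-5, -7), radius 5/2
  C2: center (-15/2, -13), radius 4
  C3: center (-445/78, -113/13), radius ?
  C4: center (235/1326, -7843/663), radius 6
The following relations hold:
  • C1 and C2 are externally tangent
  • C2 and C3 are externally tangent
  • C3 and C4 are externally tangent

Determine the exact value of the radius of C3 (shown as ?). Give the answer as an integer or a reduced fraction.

1. [ext C2·C3]  r_C3² + 8r_C3 − 52/9 = 0  ⇒  r_C3 = 2/3 (r>0 drops 1)
2. [ext C3·C4]  r_C3² + 12r_C3 − 76/9 = 0  ⇒  r_C3 = 2/3 (r>0 drops 1)

2/3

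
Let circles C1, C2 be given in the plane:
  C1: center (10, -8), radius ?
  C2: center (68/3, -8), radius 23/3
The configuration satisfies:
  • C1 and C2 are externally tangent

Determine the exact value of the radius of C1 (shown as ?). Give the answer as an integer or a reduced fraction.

1. [ext C1·C2]  r_C1² + (46/3)r_C1 − 305/3 = 0  ⇒  r_C1 = 5 (r>0 drops 1)

5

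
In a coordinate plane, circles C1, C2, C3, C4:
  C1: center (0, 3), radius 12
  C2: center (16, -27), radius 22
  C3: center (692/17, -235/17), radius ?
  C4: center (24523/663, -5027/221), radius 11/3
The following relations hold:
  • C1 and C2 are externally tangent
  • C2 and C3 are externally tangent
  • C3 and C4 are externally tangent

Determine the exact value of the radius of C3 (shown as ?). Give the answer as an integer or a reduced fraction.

6

1. [ext C2·C3]  r_C3² + 44r_C3 − 300 = 0  ⇒  r_C3 = 6 (r>0 drops 1)
2. [ext C3·C4]  r_C3² + (22/3)r_C3 − 80 = 0  ⇒  r_C3 = 6 (r>0 drops 1)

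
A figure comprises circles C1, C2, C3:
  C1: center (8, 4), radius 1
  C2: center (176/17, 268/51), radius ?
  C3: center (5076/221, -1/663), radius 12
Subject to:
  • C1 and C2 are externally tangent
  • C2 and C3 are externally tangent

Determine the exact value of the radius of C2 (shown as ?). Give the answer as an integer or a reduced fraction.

1. [ext C1·C2]  r_C2² + 2r_C2 − 55/9 = 0  ⇒  r_C2 = 5/3 (r>0 drops 1)
2. [ext C2·C3]  r_C2² + 24r_C2 − 385/9 = 0  ⇒  r_C2 = 5/3 (r>0 drops 1)

5/3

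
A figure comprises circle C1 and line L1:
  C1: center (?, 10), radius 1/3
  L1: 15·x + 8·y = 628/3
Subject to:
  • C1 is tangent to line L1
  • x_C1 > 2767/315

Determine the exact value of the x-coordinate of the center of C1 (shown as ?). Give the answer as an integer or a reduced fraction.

9

1. [C1‖L1]  x_C1² − (776/45)x_C1 + 371/5 = 0  ⇒  x_C1 = 371/45 or 9
2. given x_C1 > 2767/315: keep 9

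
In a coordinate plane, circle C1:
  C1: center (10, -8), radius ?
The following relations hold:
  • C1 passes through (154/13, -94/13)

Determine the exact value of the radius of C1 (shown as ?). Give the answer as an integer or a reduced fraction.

1. [C1∋P]  r_C1² − 4 = 0  ⇒  r_C1 = 2 (r>0 drops 1)

2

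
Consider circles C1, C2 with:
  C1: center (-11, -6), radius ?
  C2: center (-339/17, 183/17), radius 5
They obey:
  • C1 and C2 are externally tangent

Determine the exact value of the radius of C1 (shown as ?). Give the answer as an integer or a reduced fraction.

14

1. [ext C1·C2]  r_C1² + 10r_C1 − 336 = 0  ⇒  r_C1 = 14 (r>0 drops 1)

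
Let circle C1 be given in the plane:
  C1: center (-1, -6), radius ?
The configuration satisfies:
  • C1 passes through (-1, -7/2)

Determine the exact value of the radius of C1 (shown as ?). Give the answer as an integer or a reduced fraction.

1. [C1∋P]  r_C1² − 25/4 = 0  ⇒  r_C1 = 5/2 (r>0 drops 1)

5/2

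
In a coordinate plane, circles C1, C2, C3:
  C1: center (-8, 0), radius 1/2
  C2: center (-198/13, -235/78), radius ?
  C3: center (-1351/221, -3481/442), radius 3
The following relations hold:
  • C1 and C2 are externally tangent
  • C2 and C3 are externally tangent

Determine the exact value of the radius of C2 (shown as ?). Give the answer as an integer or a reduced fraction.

22/3

1. [ext C1·C2]  r_C2² + 1r_C2 − 550/9 = 0  ⇒  r_C2 = 22/3 (r>0 drops 1)
2. [ext C2·C3]  r_C2² + 6r_C2 − 880/9 = 0  ⇒  r_C2 = 22/3 (r>0 drops 1)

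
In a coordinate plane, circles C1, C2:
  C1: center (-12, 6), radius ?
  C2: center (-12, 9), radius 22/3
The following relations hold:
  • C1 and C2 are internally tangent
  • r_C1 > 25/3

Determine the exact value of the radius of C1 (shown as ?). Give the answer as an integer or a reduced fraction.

31/3

1. [int C1,C2]  r_C1² − (44/3)r_C1 + 403/9 = 0  ⇒  r_C1 = 13/3 or 31/3
2. given r_C1 > 25/3: keep 31/3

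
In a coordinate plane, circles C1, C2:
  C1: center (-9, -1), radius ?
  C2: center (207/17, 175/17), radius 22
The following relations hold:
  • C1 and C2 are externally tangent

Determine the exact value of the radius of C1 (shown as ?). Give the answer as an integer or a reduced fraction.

2

1. [ext C1·C2]  r_C1² + 44r_C1 − 92 = 0  ⇒  r_C1 = 2 (r>0 drops 1)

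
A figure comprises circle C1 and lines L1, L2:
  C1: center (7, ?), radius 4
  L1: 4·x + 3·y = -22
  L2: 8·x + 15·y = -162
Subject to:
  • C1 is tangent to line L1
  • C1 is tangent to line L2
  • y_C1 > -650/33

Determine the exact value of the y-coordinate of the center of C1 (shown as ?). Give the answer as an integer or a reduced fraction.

-10

1. [C1‖L1]  y_C1² + (100/3)y_C1 + 700/3 = 0  ⇒  y_C1 = -70/3 or -10
2. [C1‖L2]  y_C1² + (436/15)y_C1 + 572/3 = 0  ⇒  y_C1 = -286/15 or -10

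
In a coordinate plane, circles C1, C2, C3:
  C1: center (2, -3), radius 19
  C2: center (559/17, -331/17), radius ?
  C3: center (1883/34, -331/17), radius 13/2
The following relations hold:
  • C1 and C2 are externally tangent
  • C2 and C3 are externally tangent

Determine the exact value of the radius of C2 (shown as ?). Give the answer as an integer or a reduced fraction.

1. [ext C1·C2]  r_C2² + 38r_C2 − 864 = 0  ⇒  r_C2 = 16 (r>0 drops 1)
2. [ext C2·C3]  r_C2² + 13r_C2 − 464 = 0  ⇒  r_C2 = 16 (r>0 drops 1)

16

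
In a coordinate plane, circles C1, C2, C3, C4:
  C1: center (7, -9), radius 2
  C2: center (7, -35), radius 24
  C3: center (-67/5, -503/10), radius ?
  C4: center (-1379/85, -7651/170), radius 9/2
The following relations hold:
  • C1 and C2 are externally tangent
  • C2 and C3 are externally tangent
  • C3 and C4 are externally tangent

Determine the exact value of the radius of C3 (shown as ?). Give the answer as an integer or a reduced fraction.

1. [ext C2·C3]  r_C3² + 48r_C3 − 297/4 = 0  ⇒  r_C3 = 3/2 (r>0 drops 1)
2. [ext C3·C4]  r_C3² + 9r_C3 − 63/4 = 0  ⇒  r_C3 = 3/2 (r>0 drops 1)

3/2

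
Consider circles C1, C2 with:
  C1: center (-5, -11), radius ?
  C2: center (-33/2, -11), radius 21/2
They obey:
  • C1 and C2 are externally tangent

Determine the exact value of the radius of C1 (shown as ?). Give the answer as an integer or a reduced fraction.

1

1. [ext C1·C2]  r_C1² + 21r_C1 − 22 = 0  ⇒  r_C1 = 1 (r>0 drops 1)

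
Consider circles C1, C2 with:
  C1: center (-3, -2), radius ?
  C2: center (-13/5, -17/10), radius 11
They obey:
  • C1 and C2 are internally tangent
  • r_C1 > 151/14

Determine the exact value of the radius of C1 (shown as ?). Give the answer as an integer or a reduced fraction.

1. [int C1,C2]  r_C1² − 22r_C1 + 483/4 = 0  ⇒  r_C1 = 21/2 or 23/2
2. given r_C1 > 151/14: keep 23/2

23/2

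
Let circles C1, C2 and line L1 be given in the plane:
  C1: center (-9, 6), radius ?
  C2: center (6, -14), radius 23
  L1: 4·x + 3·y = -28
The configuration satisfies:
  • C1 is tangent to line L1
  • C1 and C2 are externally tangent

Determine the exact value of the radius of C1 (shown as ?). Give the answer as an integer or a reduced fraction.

2

1. [C1‖L1]  r_C1² − 4 = 0  ⇒  r_C1 = 2 (r>0 drops 1)
2. [ext C1·C2]  r_C1² + 46r_C1 − 96 = 0  ⇒  r_C1 = 2 (r>0 drops 1)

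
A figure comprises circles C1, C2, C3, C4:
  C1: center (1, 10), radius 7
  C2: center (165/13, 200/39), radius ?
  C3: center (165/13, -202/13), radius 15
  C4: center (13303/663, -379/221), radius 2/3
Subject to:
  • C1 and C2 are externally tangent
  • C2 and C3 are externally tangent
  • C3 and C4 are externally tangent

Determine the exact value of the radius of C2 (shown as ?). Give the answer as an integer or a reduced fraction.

17/3

1. [ext C1·C2]  r_C2² + 14r_C2 − 1003/9 = 0  ⇒  r_C2 = 17/3 (r>0 drops 1)
2. [ext C2·C3]  r_C2² + 30r_C2 − 1819/9 = 0  ⇒  r_C2 = 17/3 (r>0 drops 1)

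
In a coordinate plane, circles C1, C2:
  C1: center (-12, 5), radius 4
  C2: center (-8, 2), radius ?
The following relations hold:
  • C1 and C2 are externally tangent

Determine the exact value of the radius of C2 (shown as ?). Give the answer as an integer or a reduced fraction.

1. [ext C1·C2]  r_C2² + 8r_C2 − 9 = 0  ⇒  r_C2 = 1 (r>0 drops 1)

1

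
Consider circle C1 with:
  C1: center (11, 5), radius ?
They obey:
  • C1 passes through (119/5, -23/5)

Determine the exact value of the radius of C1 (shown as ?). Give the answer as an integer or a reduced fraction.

16

1. [C1∋P]  r_C1² − 256 = 0  ⇒  r_C1 = 16 (r>0 drops 1)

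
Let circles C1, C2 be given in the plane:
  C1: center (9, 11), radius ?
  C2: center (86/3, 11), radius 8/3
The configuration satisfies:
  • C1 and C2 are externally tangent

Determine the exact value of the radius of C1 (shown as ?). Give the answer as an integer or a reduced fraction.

1. [ext C1·C2]  r_C1² + (16/3)r_C1 − 1139/3 = 0  ⇒  r_C1 = 17 (r>0 drops 1)

17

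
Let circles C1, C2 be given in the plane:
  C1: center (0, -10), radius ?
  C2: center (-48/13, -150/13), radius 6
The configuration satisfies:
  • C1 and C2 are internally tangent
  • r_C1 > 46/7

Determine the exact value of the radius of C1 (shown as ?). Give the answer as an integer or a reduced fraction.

1. [int C1,C2]  r_C1² − 12r_C1 + 20 = 0  ⇒  r_C1 = 2 or 10
2. given r_C1 > 46/7: keep 10

10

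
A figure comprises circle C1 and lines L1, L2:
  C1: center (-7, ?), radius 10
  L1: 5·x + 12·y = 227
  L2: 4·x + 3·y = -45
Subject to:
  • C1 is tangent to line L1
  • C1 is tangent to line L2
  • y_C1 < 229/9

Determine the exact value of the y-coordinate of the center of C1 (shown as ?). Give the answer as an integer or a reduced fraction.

1. [C1‖L1]  y_C1² − (131/3)y_C1 + 1078/3 = 0  ⇒  y_C1 = 11 or 98/3
2. [C1‖L2]  y_C1² + (34/3)y_C1 − 737/3 = 0  ⇒  y_C1 = -67/3 or 11

11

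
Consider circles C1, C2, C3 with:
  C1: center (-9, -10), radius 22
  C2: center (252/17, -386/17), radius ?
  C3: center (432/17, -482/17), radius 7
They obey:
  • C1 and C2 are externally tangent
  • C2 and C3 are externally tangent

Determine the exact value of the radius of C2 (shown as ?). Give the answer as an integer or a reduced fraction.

1. [ext C1·C2]  r_C2² + 44r_C2 − 245 = 0  ⇒  r_C2 = 5 (r>0 drops 1)
2. [ext C2·C3]  r_C2² + 14r_C2 − 95 = 0  ⇒  r_C2 = 5 (r>0 drops 1)

5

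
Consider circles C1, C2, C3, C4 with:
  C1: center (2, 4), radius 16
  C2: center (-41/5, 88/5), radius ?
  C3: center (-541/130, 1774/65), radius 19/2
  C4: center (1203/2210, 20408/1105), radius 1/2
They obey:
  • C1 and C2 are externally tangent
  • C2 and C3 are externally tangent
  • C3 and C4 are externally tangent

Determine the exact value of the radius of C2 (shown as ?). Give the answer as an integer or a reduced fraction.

1. [ext C1·C2]  r_C2² + 32r_C2 − 33 = 0  ⇒  r_C2 = 1 (r>0 drops 1)
2. [ext C2·C3]  r_C2² + 19r_C2 − 20 = 0  ⇒  r_C2 = 1 (r>0 drops 1)

1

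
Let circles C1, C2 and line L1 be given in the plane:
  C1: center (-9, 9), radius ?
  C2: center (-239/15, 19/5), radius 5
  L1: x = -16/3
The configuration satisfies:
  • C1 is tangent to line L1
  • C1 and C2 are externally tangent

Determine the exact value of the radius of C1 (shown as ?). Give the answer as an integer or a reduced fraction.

1. [C1‖L1]  r_C1² − 121/9 = 0  ⇒  r_C1 = 11/3 (r>0 drops 1)
2. [ext C1·C2]  r_C1² + 10r_C1 − 451/9 = 0  ⇒  r_C1 = 11/3 (r>0 drops 1)

11/3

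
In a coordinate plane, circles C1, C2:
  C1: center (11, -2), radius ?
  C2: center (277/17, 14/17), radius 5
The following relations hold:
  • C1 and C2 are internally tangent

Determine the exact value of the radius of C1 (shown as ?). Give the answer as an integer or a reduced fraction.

1. [int C1,C2]  r_C1² − 10r_C1 − 11 = 0  ⇒  r_C1 = 11 (r>0 drops 1)

11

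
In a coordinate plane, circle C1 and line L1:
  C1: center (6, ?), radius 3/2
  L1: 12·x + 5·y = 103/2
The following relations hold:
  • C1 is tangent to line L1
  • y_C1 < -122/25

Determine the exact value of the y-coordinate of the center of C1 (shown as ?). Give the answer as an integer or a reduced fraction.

-8

1. [C1‖L1]  y_C1² + (41/5)y_C1 + 8/5 = 0  ⇒  y_C1 = -8 or -1/5
2. given y_C1 < -122/25: keep -8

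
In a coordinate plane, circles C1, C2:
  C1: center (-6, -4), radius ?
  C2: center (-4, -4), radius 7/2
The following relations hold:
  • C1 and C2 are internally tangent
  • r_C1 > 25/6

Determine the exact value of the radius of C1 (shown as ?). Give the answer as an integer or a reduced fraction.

1. [int C1,C2]  r_C1² − 7r_C1 + 33/4 = 0  ⇒  r_C1 = 3/2 or 11/2
2. given r_C1 > 25/6: keep 11/2

11/2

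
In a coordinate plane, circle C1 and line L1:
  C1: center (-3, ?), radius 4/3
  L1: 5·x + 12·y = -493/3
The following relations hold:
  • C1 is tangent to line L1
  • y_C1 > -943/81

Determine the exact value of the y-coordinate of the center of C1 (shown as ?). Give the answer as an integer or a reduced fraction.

1. [C1‖L1]  y_C1² + (224/9)y_C1 + 1375/9 = 0  ⇒  y_C1 = -125/9 or -11
2. given y_C1 > -943/81: keep -11

-11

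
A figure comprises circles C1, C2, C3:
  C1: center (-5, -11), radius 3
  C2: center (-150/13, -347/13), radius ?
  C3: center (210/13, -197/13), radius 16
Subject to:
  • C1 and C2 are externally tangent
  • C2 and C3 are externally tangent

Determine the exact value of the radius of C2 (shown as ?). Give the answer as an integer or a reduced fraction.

1. [ext C1·C2]  r_C2² + 6r_C2 − 280 = 0  ⇒  r_C2 = 14 (r>0 drops 1)
2. [ext C2·C3]  r_C2² + 32r_C2 − 644 = 0  ⇒  r_C2 = 14 (r>0 drops 1)

14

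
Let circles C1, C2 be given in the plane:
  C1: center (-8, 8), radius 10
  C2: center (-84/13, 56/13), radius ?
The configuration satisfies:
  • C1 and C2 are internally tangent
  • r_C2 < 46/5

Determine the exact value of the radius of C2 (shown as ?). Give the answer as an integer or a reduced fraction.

6

1. [int C1,C2]  r_C2² − 20r_C2 + 84 = 0  ⇒  r_C2 = 6 or 14
2. given r_C2 < 46/5: keep 6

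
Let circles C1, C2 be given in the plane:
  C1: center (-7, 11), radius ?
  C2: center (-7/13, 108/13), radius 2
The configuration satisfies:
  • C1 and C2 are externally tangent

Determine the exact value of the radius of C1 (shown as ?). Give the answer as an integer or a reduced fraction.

1. [ext C1·C2]  r_C1² + 4r_C1 − 45 = 0  ⇒  r_C1 = 5 (r>0 drops 1)

5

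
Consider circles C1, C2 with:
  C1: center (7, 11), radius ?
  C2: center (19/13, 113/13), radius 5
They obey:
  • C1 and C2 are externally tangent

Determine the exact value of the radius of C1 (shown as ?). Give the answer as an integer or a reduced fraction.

1. [ext C1·C2]  r_C1² + 10r_C1 − 11 = 0  ⇒  r_C1 = 1 (r>0 drops 1)

1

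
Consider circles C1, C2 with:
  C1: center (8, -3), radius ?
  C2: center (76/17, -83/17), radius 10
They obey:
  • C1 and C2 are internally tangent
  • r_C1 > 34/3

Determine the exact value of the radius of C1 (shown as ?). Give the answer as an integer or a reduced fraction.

14

1. [int C1,C2]  r_C1² − 20r_C1 + 84 = 0  ⇒  r_C1 = 6 or 14
2. given r_C1 > 34/3: keep 14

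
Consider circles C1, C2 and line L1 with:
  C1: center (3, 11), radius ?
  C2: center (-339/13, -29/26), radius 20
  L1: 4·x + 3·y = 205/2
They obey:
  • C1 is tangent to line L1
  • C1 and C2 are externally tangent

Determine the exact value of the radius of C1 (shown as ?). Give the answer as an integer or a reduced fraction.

23/2

1. [C1‖L1]  r_C1² − 529/4 = 0  ⇒  r_C1 = 23/2 (r>0 drops 1)
2. [ext C1·C2]  r_C1² + 40r_C1 − 2369/4 = 0  ⇒  r_C1 = 23/2 (r>0 drops 1)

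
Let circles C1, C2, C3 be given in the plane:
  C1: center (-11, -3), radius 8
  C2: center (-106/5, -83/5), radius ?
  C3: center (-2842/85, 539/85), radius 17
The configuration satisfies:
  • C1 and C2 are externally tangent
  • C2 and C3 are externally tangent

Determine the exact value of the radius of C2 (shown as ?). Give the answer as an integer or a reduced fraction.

1. [ext C1·C2]  r_C2² + 16r_C2 − 225 = 0  ⇒  r_C2 = 9 (r>0 drops 1)
2. [ext C2·C3]  r_C2² + 34r_C2 − 387 = 0  ⇒  r_C2 = 9 (r>0 drops 1)

9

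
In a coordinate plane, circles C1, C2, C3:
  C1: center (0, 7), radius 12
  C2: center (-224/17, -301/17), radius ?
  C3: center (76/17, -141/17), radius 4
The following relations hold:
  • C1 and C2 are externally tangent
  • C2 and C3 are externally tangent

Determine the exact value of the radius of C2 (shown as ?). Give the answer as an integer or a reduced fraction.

1. [ext C1·C2]  r_C2² + 24r_C2 − 640 = 0  ⇒  r_C2 = 16 (r>0 drops 1)
2. [ext C2·C3]  r_C2² + 8r_C2 − 384 = 0  ⇒  r_C2 = 16 (r>0 drops 1)

16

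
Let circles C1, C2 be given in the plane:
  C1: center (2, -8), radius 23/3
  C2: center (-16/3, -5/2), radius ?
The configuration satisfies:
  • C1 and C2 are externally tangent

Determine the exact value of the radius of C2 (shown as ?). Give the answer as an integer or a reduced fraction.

1. [ext C1·C2]  r_C2² + (46/3)r_C2 − 101/4 = 0  ⇒  r_C2 = 3/2 (r>0 drops 1)

3/2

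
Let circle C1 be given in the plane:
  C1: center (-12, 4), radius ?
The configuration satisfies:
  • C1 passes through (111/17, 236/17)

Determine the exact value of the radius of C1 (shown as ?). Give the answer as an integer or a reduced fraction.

21

1. [C1∋P]  r_C1² − 441 = 0  ⇒  r_C1 = 21 (r>0 drops 1)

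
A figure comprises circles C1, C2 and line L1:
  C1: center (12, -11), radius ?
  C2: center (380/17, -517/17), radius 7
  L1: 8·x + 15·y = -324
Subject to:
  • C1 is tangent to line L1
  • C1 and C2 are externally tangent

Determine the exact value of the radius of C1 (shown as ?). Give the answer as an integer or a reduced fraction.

15

1. [C1‖L1]  r_C1² − 225 = 0  ⇒  r_C1 = 15 (r>0 drops 1)
2. [ext C1·C2]  r_C1² + 14r_C1 − 435 = 0  ⇒  r_C1 = 15 (r>0 drops 1)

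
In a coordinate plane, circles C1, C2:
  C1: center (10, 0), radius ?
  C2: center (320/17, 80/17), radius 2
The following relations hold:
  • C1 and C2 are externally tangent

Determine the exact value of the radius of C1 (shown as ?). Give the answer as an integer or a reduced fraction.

1. [ext C1·C2]  r_C1² + 4r_C1 − 96 = 0  ⇒  r_C1 = 8 (r>0 drops 1)

8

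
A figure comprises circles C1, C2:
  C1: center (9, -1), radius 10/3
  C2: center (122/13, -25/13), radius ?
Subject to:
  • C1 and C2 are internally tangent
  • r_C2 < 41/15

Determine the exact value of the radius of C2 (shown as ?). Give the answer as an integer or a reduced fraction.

1. [int C1,C2]  r_C2² − (20/3)r_C2 + 91/9 = 0  ⇒  r_C2 = 7/3 or 13/3
2. given r_C2 < 41/15: keep 7/3

7/3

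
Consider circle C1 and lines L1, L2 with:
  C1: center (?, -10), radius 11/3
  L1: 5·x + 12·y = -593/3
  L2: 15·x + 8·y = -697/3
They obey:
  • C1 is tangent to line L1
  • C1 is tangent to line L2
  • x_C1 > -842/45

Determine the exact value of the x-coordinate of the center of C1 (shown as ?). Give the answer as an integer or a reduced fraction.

-6

1. [C1‖L1]  x_C1² + (466/15)x_C1 + 752/5 = 0  ⇒  x_C1 = -376/15 or -6
2. [C1‖L2]  x_C1² + (914/45)x_C1 + 1288/15 = 0  ⇒  x_C1 = -644/45 or -6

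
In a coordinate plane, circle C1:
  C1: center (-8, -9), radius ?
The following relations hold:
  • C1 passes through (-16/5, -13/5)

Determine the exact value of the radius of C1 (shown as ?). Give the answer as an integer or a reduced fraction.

1. [C1∋P]  r_C1² − 64 = 0  ⇒  r_C1 = 8 (r>0 drops 1)

8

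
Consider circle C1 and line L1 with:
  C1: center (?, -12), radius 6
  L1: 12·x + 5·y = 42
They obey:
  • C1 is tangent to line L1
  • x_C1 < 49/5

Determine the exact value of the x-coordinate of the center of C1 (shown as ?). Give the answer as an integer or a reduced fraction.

2

1. [C1‖L1]  x_C1² − 17x_C1 + 30 = 0  ⇒  x_C1 = 2 or 15
2. given x_C1 < 49/5: keep 2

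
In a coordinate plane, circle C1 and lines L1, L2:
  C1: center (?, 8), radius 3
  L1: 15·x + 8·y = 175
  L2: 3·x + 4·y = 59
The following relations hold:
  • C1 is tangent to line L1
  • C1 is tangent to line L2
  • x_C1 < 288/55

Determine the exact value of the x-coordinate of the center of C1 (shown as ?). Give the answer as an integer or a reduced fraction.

4

1. [C1‖L1]  x_C1² − (74/5)x_C1 + 216/5 = 0  ⇒  x_C1 = 4 or 54/5
2. [C1‖L2]  x_C1² − 18x_C1 + 56 = 0  ⇒  x_C1 = 4 or 14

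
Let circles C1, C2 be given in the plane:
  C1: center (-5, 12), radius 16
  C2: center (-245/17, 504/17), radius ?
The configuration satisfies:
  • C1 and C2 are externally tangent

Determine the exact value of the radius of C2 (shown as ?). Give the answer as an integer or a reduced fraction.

4

1. [ext C1·C2]  r_C2² + 32r_C2 − 144 = 0  ⇒  r_C2 = 4 (r>0 drops 1)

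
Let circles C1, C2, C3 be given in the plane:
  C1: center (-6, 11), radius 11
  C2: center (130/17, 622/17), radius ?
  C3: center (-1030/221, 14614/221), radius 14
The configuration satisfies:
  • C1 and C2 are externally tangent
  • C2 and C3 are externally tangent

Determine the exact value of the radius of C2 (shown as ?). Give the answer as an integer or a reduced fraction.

1. [ext C1·C2]  r_C2² + 22r_C2 − 720 = 0  ⇒  r_C2 = 18 (r>0 drops 1)
2. [ext C2·C3]  r_C2² + 28r_C2 − 828 = 0  ⇒  r_C2 = 18 (r>0 drops 1)

18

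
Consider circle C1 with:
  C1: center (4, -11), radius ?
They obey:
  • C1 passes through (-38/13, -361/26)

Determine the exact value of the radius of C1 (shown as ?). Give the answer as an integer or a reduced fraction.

15/2

1. [C1∋P]  r_C1² − 225/4 = 0  ⇒  r_C1 = 15/2 (r>0 drops 1)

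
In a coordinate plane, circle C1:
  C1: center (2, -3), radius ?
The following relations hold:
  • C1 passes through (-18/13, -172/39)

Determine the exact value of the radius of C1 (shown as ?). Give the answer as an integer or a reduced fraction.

1. [C1∋P]  r_C1² − 121/9 = 0  ⇒  r_C1 = 11/3 (r>0 drops 1)

11/3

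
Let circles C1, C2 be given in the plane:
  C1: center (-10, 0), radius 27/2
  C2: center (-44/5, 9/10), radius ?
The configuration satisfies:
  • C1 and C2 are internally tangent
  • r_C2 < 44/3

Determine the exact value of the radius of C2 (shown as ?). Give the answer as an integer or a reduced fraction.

1. [int C1,C2]  r_C2² − 27r_C2 + 180 = 0  ⇒  r_C2 = 12 or 15
2. given r_C2 < 44/3: keep 12

12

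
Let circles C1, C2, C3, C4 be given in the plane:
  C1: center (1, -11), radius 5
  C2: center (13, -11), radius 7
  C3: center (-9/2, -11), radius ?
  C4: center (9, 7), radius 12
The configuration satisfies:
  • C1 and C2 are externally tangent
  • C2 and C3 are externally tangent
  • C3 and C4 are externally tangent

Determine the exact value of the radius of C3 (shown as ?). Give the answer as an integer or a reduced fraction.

21/2

1. [ext C2·C3]  r_C3² + 14r_C3 − 1029/4 = 0  ⇒  r_C3 = 21/2 (r>0 drops 1)
2. [ext C3·C4]  r_C3² + 24r_C3 − 1449/4 = 0  ⇒  r_C3 = 21/2 (r>0 drops 1)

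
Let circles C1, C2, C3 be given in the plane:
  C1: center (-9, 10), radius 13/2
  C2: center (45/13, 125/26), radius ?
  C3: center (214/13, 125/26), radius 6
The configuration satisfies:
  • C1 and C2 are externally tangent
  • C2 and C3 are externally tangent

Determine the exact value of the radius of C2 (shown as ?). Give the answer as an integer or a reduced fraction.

1. [ext C1·C2]  r_C2² + 13r_C2 − 140 = 0  ⇒  r_C2 = 7 (r>0 drops 1)
2. [ext C2·C3]  r_C2² + 12r_C2 − 133 = 0  ⇒  r_C2 = 7 (r>0 drops 1)

7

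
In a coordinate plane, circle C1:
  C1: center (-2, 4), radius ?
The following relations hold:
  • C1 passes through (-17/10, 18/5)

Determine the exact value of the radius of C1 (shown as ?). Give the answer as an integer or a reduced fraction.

1/2

1. [C1∋P]  r_C1² − 1/4 = 0  ⇒  r_C1 = 1/2 (r>0 drops 1)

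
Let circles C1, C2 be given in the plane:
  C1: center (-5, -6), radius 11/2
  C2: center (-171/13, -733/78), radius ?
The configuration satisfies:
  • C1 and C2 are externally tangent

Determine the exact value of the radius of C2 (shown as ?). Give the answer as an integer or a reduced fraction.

1. [ext C1·C2]  r_C2² + 11r_C2 − 430/9 = 0  ⇒  r_C2 = 10/3 (r>0 drops 1)

10/3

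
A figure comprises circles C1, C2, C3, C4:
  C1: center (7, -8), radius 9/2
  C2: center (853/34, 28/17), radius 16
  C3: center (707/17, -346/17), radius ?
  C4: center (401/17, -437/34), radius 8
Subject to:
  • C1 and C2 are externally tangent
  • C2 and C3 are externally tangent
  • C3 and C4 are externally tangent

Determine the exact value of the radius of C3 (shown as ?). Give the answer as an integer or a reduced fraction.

23/2

1. [ext C2·C3]  r_C3² + 32r_C3 − 2001/4 = 0  ⇒  r_C3 = 23/2 (r>0 drops 1)
2. [ext C3·C4]  r_C3² + 16r_C3 − 1265/4 = 0  ⇒  r_C3 = 23/2 (r>0 drops 1)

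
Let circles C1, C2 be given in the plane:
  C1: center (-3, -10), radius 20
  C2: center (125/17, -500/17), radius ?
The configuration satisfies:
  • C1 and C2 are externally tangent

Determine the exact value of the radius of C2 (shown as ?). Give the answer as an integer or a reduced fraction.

2

1. [ext C1·C2]  r_C2² + 40r_C2 − 84 = 0  ⇒  r_C2 = 2 (r>0 drops 1)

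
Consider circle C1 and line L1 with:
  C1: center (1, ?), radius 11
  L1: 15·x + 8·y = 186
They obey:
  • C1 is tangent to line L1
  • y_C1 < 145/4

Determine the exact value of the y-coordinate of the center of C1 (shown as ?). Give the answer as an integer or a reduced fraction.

1. [C1‖L1]  y_C1² − (171/4)y_C1 − 179/2 = 0  ⇒  y_C1 = -2 or 179/4
2. given y_C1 < 145/4: keep -2

-2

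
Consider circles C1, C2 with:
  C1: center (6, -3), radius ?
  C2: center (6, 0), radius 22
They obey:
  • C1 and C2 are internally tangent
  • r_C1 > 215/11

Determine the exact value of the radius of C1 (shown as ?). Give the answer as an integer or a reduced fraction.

25

1. [int C1,C2]  r_C1² − 44r_C1 + 475 = 0  ⇒  r_C1 = 19 or 25
2. given r_C1 > 215/11: keep 25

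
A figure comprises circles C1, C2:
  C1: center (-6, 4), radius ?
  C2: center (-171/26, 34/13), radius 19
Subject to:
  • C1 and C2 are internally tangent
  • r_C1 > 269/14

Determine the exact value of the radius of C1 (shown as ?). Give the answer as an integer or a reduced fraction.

41/2

1. [int C1,C2]  r_C1² − 38r_C1 + 1435/4 = 0  ⇒  r_C1 = 35/2 or 41/2
2. given r_C1 > 269/14: keep 41/2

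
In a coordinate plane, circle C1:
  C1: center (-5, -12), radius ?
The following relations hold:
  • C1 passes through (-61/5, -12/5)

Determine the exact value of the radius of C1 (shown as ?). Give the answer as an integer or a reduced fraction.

12

1. [C1∋P]  r_C1² − 144 = 0  ⇒  r_C1 = 12 (r>0 drops 1)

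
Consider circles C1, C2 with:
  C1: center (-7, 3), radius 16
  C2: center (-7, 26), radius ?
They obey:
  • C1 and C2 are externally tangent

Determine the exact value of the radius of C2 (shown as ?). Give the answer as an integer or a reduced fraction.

7

1. [ext C1·C2]  r_C2² + 32r_C2 − 273 = 0  ⇒  r_C2 = 7 (r>0 drops 1)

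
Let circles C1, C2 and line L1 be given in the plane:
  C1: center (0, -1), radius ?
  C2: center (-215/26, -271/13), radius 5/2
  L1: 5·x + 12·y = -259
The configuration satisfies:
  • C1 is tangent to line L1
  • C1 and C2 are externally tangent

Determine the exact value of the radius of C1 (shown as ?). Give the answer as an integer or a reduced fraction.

19

1. [C1‖L1]  r_C1² − 361 = 0  ⇒  r_C1 = 19 (r>0 drops 1)
2. [ext C1·C2]  r_C1² + 5r_C1 − 456 = 0  ⇒  r_C1 = 19 (r>0 drops 1)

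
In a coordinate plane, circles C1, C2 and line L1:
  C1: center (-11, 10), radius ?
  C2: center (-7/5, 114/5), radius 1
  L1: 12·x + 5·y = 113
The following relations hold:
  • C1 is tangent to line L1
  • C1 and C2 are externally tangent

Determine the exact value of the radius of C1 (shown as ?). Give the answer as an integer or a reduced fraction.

15

1. [C1‖L1]  r_C1² − 225 = 0  ⇒  r_C1 = 15 (r>0 drops 1)
2. [ext C1·C2]  r_C1² + 2r_C1 − 255 = 0  ⇒  r_C1 = 15 (r>0 drops 1)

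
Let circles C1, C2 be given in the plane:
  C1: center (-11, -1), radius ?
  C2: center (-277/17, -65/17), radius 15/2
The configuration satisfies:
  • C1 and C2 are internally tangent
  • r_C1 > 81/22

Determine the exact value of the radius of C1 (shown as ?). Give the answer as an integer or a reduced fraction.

1. [int C1,C2]  r_C1² − 15r_C1 + 81/4 = 0  ⇒  r_C1 = 3/2 or 27/2
2. given r_C1 > 81/22: keep 27/2

27/2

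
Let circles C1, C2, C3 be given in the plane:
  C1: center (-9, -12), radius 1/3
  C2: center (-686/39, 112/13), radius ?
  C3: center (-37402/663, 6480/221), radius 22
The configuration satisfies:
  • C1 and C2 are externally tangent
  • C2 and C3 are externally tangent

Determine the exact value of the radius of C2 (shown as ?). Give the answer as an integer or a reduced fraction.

22

1. [ext C1·C2]  r_C2² + (2/3)r_C2 − 1496/3 = 0  ⇒  r_C2 = 22 (r>0 drops 1)
2. [ext C2·C3]  r_C2² + 44r_C2 − 1452 = 0  ⇒  r_C2 = 22 (r>0 drops 1)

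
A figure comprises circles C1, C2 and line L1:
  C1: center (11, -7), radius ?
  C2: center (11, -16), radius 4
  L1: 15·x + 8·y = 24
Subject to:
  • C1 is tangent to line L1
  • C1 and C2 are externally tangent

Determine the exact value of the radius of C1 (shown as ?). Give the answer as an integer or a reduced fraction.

5

1. [C1‖L1]  r_C1² − 25 = 0  ⇒  r_C1 = 5 (r>0 drops 1)
2. [ext C1·C2]  r_C1² + 8r_C1 − 65 = 0  ⇒  r_C1 = 5 (r>0 drops 1)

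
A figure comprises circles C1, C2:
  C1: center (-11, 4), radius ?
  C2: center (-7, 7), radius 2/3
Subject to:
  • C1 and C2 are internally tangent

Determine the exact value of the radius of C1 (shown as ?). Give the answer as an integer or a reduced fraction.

17/3

1. [int C1,C2]  r_C1² − (4/3)r_C1 − 221/9 = 0  ⇒  r_C1 = 17/3 (r>0 drops 1)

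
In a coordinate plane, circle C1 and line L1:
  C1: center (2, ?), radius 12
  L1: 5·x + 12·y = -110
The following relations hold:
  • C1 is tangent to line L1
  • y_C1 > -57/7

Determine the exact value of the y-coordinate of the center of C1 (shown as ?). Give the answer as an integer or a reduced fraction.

1. [C1‖L1]  y_C1² + 20y_C1 − 69 = 0  ⇒  y_C1 = -23 or 3
2. given y_C1 > -57/7: keep 3

3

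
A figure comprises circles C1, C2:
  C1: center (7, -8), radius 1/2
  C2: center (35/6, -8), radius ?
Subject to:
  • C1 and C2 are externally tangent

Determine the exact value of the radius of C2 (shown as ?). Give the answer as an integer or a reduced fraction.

1. [ext C1·C2]  r_C2² + 1r_C2 − 10/9 = 0  ⇒  r_C2 = 2/3 (r>0 drops 1)

2/3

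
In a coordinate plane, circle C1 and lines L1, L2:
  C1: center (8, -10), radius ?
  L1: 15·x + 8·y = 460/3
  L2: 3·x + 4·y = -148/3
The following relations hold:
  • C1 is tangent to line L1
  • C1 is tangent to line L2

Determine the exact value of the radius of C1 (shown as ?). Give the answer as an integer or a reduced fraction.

1. [C1‖L1]  r_C1² − 400/9 = 0  ⇒  r_C1 = 20/3 (r>0 drops 1)
2. [C1‖L2]  r_C1² − 400/9 = 0  ⇒  r_C1 = 20/3 (r>0 drops 1)

20/3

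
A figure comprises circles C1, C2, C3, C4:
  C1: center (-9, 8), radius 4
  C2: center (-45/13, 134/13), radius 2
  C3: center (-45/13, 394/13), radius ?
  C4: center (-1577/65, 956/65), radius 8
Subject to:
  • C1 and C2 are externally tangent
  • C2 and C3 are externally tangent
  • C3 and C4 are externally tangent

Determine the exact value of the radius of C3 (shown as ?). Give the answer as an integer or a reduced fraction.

18

1. [ext C2·C3]  r_C3² + 4r_C3 − 396 = 0  ⇒  r_C3 = 18 (r>0 drops 1)
2. [ext C3·C4]  r_C3² + 16r_C3 − 612 = 0  ⇒  r_C3 = 18 (r>0 drops 1)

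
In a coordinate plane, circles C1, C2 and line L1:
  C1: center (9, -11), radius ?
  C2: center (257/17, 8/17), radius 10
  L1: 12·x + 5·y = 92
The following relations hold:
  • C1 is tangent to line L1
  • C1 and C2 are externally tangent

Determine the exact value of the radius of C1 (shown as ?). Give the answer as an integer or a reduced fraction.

3

1. [C1‖L1]  r_C1² − 9 = 0  ⇒  r_C1 = 3 (r>0 drops 1)
2. [ext C1·C2]  r_C1² + 20r_C1 − 69 = 0  ⇒  r_C1 = 3 (r>0 drops 1)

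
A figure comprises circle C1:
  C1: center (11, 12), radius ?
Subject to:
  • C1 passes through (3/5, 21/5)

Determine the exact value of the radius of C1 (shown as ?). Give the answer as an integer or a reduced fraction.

13

1. [C1∋P]  r_C1² − 169 = 0  ⇒  r_C1 = 13 (r>0 drops 1)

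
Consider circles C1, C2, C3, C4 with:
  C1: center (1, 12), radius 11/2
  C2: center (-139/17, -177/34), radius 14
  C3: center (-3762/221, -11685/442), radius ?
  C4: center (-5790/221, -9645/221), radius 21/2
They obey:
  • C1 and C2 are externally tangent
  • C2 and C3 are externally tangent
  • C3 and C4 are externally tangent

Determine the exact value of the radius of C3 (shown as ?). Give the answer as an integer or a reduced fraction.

1. [ext C2·C3]  r_C3² + 28r_C3 − 333 = 0  ⇒  r_C3 = 9 (r>0 drops 1)
2. [ext C3·C4]  r_C3² + 21r_C3 − 270 = 0  ⇒  r_C3 = 9 (r>0 drops 1)

9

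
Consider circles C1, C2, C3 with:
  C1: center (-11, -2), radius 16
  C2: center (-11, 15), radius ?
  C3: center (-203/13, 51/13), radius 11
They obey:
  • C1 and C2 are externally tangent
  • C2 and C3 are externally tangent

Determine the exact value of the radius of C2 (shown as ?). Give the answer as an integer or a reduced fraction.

1

1. [ext C1·C2]  r_C2² + 32r_C2 − 33 = 0  ⇒  r_C2 = 1 (r>0 drops 1)
2. [ext C2·C3]  r_C2² + 22r_C2 − 23 = 0  ⇒  r_C2 = 1 (r>0 drops 1)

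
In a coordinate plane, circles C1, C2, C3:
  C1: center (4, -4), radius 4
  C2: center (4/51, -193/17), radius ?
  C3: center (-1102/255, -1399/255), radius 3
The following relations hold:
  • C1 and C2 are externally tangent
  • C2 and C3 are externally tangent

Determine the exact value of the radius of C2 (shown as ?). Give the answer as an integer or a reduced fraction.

1. [ext C1·C2]  r_C2² + 8r_C2 − 481/9 = 0  ⇒  r_C2 = 13/3 (r>0 drops 1)
2. [ext C2·C3]  r_C2² + 6r_C2 − 403/9 = 0  ⇒  r_C2 = 13/3 (r>0 drops 1)

13/3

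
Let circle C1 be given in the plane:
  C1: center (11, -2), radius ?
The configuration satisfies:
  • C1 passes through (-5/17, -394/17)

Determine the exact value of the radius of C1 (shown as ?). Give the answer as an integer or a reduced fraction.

24

1. [C1∋P]  r_C1² − 576 = 0  ⇒  r_C1 = 24 (r>0 drops 1)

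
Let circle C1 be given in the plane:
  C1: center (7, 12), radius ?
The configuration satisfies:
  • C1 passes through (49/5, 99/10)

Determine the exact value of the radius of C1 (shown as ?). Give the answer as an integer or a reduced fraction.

7/2

1. [C1∋P]  r_C1² − 49/4 = 0  ⇒  r_C1 = 7/2 (r>0 drops 1)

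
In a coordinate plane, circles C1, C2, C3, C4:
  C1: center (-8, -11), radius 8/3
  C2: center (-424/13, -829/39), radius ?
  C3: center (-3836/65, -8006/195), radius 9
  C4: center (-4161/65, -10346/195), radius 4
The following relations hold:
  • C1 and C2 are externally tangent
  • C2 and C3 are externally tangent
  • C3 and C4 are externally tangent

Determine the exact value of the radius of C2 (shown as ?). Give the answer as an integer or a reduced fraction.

1. [ext C1·C2]  r_C2² + (16/3)r_C2 − 704 = 0  ⇒  r_C2 = 24 (r>0 drops 1)
2. [ext C2·C3]  r_C2² + 18r_C2 − 1008 = 0  ⇒  r_C2 = 24 (r>0 drops 1)

24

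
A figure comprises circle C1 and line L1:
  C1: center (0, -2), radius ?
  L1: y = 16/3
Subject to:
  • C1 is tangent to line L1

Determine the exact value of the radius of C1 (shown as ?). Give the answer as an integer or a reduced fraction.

1. [C1‖L1]  r_C1² − 484/9 = 0  ⇒  r_C1 = 22/3 (r>0 drops 1)

22/3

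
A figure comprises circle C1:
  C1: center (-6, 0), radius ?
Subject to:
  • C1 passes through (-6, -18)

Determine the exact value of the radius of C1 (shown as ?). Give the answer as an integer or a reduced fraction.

18

1. [C1∋P]  r_C1² − 324 = 0  ⇒  r_C1 = 18 (r>0 drops 1)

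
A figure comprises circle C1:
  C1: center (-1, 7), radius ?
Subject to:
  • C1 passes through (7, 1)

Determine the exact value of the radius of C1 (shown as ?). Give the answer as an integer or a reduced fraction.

10

1. [C1∋P]  r_C1² − 100 = 0  ⇒  r_C1 = 10 (r>0 drops 1)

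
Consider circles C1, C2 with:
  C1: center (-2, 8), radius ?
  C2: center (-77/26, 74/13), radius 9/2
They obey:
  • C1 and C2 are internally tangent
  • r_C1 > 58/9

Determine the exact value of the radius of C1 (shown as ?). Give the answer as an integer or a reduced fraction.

1. [int C1,C2]  r_C1² − 9r_C1 + 14 = 0  ⇒  r_C1 = 2 or 7
2. given r_C1 > 58/9: keep 7

7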